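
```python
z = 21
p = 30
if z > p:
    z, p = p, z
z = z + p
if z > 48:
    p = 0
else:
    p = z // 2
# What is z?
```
Trace:
  z=21
  z=21, p=30
  z=21, p=30
  z=51, p=30
  z=51, p=0

Final answer: 51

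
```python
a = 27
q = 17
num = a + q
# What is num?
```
Trace:
  a=27
  a=27, q=17
  a=27, q=17, num=44

Final answer: 44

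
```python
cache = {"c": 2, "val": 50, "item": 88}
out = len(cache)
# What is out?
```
Trace:
  cache={'c': 2, 'val': 50, 'item': 88}
  cache={'c': 2, 'val': 50, 'item': 88}, out=3

Final answer: 3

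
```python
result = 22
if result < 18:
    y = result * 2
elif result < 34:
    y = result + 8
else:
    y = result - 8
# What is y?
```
Trace:
  result=22
  result=22, y=30

Final answer: 30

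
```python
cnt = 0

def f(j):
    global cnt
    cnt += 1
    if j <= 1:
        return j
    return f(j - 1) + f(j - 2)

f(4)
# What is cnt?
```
Call trace (a repeated sub-call is expanded the first time; later identical calls just restate its return value):
f(j=4)
  f(j=3)
    f(j=2)
      f(j=1)
      -> return 1
      f(j=0)
      -> return 0
    -> return 1
    f(j=1)
    -> return 1
  -> return 2
  f(j=2) -> return 1  (same call as traced above)
-> return 3

cnt is incremented once per call, so count the calls in each subtree. Let C(j) = number of calls made by f(j).
C(0) = C(1) = 1 (base case, no recursion); C(j) = 1 + C(j - 1) + C(j - 2) otherwise.
C(2) = 1 + C(1) + C(0) = 1 + 1 + 1 = 3
C(3) = 1 + C(2) + C(1) = 1 + 3 + 1 = 5
C(4) = 1 + C(3) + C(2) = 1 + 5 + 3 = 9
cnt = C(4) = 9

Final answer: 9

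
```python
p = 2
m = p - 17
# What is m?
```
Trace:
  p=2
  p=2, m=-15

Final answer: -15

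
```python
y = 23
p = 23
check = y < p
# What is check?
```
Trace:
  y=23
  y=23, p=23
  y=23, p=23, check=False

Final answer: False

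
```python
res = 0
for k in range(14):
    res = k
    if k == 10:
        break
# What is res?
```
Trace:
  res=0
  res=0, k=0
  res=1, k=1
  res=2, k=2
  res=3, k=3
  res=4, k=4
  res=5, k=5
  res=6, k=6
  res=7, k=7
  res=8, k=8
  res=9, k=9
  res=10, k=10

Final answer: 10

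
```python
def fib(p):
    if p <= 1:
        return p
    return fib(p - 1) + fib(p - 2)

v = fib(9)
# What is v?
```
Call trace (a repeated sub-call is expanded the first time; later identical calls just restate its return value):
fib(p=9)
  fib(p=8)
    fib(p=7)
      fib(p=6)
        fib(p=5)
          fib(p=4)
            fib(p=3)
              fib(p=2)
                fib(p=1)
                -> return 1
                fib(p=0)
                -> return 0
              -> return 1
              fib(p=1)
              -> return 1
            -> return 2
            fib(p=2) -> return 1  (same call as traced above)
          -> return 3
          fib(p=3) -> return 2  (same call as traced above)
        -> return 5
        fib(p=4) -> return 3  (same call as traced above)
      -> return 8
      fib(p=5) -> return 5  (same call as traced above)
    -> return 13
    fib(p=6) -> return 8  (same call as traced above)
  -> return 21
  fib(p=7) -> return 13  (same call as traced above)
-> return 34

Final answer: 34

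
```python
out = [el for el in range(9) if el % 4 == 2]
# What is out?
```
Trace:
  el=0
  el=1
  el=2
  el=3
  el=4
  el=5
  el=6
  el=7
  el=8
  out=[2, 6]

Final answer: [2, 6]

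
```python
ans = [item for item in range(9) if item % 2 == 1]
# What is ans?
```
Trace:
  item=0
  item=1
  item=2
  item=3
  item=4
  item=5
  item=6
  item=7
  item=8
  ans=[1, 3, 5, 7]

Final answer: [1, 3, 5, 7]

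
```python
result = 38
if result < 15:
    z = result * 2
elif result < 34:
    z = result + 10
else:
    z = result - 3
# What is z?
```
Trace:
  result=38
  result=38, z=35

Final answer: 35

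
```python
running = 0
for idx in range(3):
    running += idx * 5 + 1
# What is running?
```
Trace:
  running=0
  running=1, idx=0
  running=7, idx=1
  running=18, idx=2

Final answer: 18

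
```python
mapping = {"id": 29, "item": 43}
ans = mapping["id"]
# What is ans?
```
Trace:
  mapping={'id': 29, 'item': 43}
  mapping={'id': 29, 'item': 43}, ans=29

Final answer: 29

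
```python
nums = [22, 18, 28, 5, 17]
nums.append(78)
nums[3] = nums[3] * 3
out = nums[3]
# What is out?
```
Trace:
  nums=[22, 18, 28, 5, 17]
  nums=[22, 18, 28, 5, 17, 78]
  nums=[22, 18, 28, 15, 17, 78]
  nums=[22, 18, 28, 15, 17, 78], out=15

Final answer: 15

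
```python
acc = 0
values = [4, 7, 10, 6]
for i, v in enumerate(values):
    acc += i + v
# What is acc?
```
Trace:
  acc=0
  acc=4, i=0, v=4
  acc=12, i=1, v=7
  acc=24, i=2, v=10
  acc=33, i=3, v=6

Final answer: 33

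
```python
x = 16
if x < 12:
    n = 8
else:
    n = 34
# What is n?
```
Trace:
  x=16
  x=16, n=34

Final answer: 34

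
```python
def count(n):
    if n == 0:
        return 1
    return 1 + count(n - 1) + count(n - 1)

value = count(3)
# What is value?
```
Call trace (a repeated sub-call is expanded the first time; later identical calls just restate its return value):
count(n=3)
  count(n=2)
    count(n=1)
      count(n=0)
      -> return 1
      count(n=0)
      -> return 1
    -> return 3
    count(n=1) -> return 3  (same call as traced above)
  -> return 7
  count(n=2) -> return 7  (same call as traced above)
-> return 15

Final answer: 15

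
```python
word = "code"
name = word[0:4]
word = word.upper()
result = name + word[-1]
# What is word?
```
Trace:
  word='code'
  word='code', name='code'
  word='CODE', name='code'
  word='CODE', name='code', result='codeE'

Final answer: 'CODE'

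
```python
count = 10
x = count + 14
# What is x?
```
Trace:
  count=10
  count=10, x=24

Final answer: 24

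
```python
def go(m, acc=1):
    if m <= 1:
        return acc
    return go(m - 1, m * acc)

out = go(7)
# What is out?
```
Call trace:
go(m=7, acc=1)
  go(m=6, acc=7)
    go(m=5, acc=42)
      go(m=4, acc=210)
        go(m=3, acc=840)
          go(m=2, acc=2520)
            go(m=1, acc=5040)
            -> return 5040
          -> return 5040
        -> return 5040
      -> return 5040
    -> return 5040
  -> return 5040
-> return 5040

Final answer: 5040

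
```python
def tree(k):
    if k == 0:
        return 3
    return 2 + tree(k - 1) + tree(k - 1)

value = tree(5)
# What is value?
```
Call trace (a repeated sub-call is expanded the first time; later identical calls just restate its return value):
tree(k=5)
  tree(k=4)
    tree(k=3)
      tree(k=2)
        tree(k=1)
          tree(k=0)
          -> return 3
          tree(k=0)
          -> return 3
        -> return 8
        tree(k=1) -> return 8  (same call as traced above)
      -> return 18
      tree(k=2) -> return 18  (same call as traced above)
    -> return 38
    tree(k=3) -> return 38  (same call as traced above)
  -> return 78
  tree(k=4) -> return 78  (same call as traced above)
-> return 158

Final answer: 158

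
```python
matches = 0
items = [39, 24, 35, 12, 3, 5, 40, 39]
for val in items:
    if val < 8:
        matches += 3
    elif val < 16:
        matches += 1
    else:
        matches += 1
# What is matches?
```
Trace:
  matches=0
  matches=1, val=39
  matches=2, val=24
  matches=3, val=35
  matches=4, val=12
  matches=7, val=3
  matches=10, val=5
  matches=11, val=40
  matches=12, val=39

Final answer: 12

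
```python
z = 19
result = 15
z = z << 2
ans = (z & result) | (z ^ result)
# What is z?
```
Trace:
  z=19
  z=19, result=15
  z=76, result=15
  z=76, result=15, ans=79

Final answer: 76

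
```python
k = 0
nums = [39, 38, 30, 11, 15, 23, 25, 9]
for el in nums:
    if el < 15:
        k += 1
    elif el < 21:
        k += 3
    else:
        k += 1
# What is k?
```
Trace:
  k=0
  k=1, el=39
  k=2, el=38
  k=3, el=30
  k=4, el=11
  k=7, el=15
  k=8, el=23
  k=9, el=25
  k=10, el=9

Final answer: 10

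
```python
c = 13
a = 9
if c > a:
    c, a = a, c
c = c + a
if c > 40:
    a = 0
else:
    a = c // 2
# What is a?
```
Trace:
  c=13
  c=13, a=9
  c=9, a=13
  c=22, a=13
  c=22, a=11

Final answer: 11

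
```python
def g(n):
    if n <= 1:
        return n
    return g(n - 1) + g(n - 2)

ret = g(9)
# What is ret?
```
Call trace (a repeated sub-call is expanded the first time; later identical calls just restate its return value):
g(n=9)
  g(n=8)
    g(n=7)
      g(n=6)
        g(n=5)
          g(n=4)
            g(n=3)
              g(n=2)
                g(n=1)
                -> return 1
                g(n=0)
                -> return 0
              -> return 1
              g(n=1)
              -> return 1
            -> return 2
            g(n=2) -> return 1  (same call as traced above)
          -> return 3
          g(n=3) -> return 2  (same call as traced above)
        -> return 5
        g(n=4) -> return 3  (same call as traced above)
      -> return 8
      g(n=5) -> return 5  (same call as traced above)
    -> return 13
    g(n=6) -> return 8  (same call as traced above)
  -> return 21
  g(n=7) -> return 13  (same call as traced above)
-> return 34

Final answer: 34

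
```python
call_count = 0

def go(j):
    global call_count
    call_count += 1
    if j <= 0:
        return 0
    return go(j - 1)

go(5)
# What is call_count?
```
Call trace:
go(j=5)
  go(j=4)
    go(j=3)
      go(j=2)
        go(j=1)
          go(j=0)
          -> return 0
        -> return 0
      -> return 0
    -> return 0
  -> return 0
-> return 0

call_count is incremented once per call. go is entered once for each j = 5, 4, 3, 2, 1, 0 (the j <= 0 call returns without recursing), i.e. 5 + 1 calls.
call_count = 6

Final answer: 6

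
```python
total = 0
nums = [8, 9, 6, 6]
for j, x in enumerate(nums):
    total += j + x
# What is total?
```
Trace:
  total=0
  total=8, j=0, x=8
  total=18, j=1, x=9
  total=26, j=2, x=6
  total=35, j=3, x=6

Final answer: 35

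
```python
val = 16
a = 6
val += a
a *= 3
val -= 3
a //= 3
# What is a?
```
Trace:
  val=16
  val=16, a=6
  val=22, a=6
  val=22, a=18
  val=19, a=18
  val=19, a=6

Final answer: 6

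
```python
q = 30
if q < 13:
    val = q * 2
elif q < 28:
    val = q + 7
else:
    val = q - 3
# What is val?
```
Trace:
  q=30
  q=30, val=27

Final answer: 27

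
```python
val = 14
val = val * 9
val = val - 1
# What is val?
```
Trace:
  val=14
  val=126
  val=125

Final answer: 125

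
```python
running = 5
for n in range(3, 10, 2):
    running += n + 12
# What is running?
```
Trace:
  running=5
  running=20, n=3
  running=37, n=5
  running=56, n=7
  running=77, n=9

Final answer: 77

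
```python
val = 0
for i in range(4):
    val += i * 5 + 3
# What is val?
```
Trace:
  val=0
  val=3, i=0
  val=11, i=1
  val=24, i=2
  val=42, i=3

Final answer: 42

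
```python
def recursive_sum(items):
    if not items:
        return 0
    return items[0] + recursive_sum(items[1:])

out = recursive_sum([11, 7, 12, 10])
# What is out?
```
Call trace:
recursive_sum(items=[11, 7, 12, 10])
  recursive_sum(items=[7, 12, 10])
    recursive_sum(items=[12, 10])
      recursive_sum(items=[10])
        recursive_sum(items=[])
        -> return 0
      -> return 10
    -> return 22
  -> return 29
-> return 40

Final answer: 40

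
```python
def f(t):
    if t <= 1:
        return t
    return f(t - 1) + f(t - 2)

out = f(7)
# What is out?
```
Call trace (a repeated sub-call is expanded the first time; later identical calls just restate its return value):
f(t=7)
  f(t=6)
    f(t=5)
      f(t=4)
        f(t=3)
          f(t=2)
            f(t=1)
            -> return 1
            f(t=0)
            -> return 0
          -> return 1
          f(t=1)
          -> return 1
        -> return 2
        f(t=2) -> return 1  (same call as traced above)
      -> return 3
      f(t=3) -> return 2  (same call as traced above)
    -> return 5
    f(t=4) -> return 3  (same call as traced above)
  -> return 8
  f(t=5) -> return 5  (same call as traced above)
-> return 13

Final answer: 13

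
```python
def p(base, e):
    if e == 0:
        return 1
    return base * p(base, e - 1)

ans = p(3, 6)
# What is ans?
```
Call trace:
p(base=3, e=6)
  p(base=3, e=5)
    p(base=3, e=4)
      p(base=3, e=3)
        p(base=3, e=2)
          p(base=3, e=1)
            p(base=3, e=0)
            -> return 1
          -> return 3
        -> return 9
      -> return 27
    -> return 81
  -> return 243
-> return 729

Final answer: 729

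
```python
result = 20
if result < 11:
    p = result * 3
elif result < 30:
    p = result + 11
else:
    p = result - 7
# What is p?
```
Trace:
  result=20
  result=20, p=31

Final answer: 31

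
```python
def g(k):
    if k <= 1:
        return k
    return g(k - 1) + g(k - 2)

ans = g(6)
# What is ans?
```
Call trace (a repeated sub-call is expanded the first time; later identical calls just restate its return value):
g(k=6)
  g(k=5)
    g(k=4)
      g(k=3)
        g(k=2)
          g(k=1)
          -> return 1
          g(k=0)
          -> return 0
        -> return 1
        g(k=1)
        -> return 1
      -> return 2
      g(k=2) -> return 1  (same call as traced above)
    -> return 3
    g(k=3) -> return 2  (same call as traced above)
  -> return 5
  g(k=4) -> return 3  (same call as traced above)
-> return 8

Final answer: 8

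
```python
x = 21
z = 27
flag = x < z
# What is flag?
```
Trace:
  x=21
  x=21, z=27
  x=21, z=27, flag=True

Final answer: True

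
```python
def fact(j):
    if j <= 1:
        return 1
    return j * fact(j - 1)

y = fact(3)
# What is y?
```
Call trace:
fact(j=3)
  fact(j=2)
    fact(j=1)
    -> return 1
  -> return 2
-> return 6

Final answer: 6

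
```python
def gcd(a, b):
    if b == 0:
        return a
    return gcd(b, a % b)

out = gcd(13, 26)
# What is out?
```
Call trace:
gcd(a=13, b=26)
  gcd(a=26, b=13)
    gcd(a=13, b=0)
    -> return 13
  -> return 13
-> return 13

Final answer: 13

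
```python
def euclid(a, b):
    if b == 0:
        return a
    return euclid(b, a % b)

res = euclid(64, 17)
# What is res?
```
Call trace:
euclid(a=64, b=17)
  euclid(a=17, b=13)
    euclid(a=13, b=4)
      euclid(a=4, b=1)
        euclid(a=1, b=0)
        -> return 1
      -> return 1
    -> return 1
  -> return 1
-> return 1

Final answer: 1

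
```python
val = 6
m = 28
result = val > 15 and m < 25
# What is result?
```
Trace:
  val=6
  val=6, m=28
  val=6, m=28, result=False

Final answer: False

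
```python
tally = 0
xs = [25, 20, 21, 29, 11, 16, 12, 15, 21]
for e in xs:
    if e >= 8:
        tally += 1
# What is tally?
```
Trace:
  tally=0
  tally=1, e=25
  tally=2, e=20
  tally=3, e=21
  tally=4, e=29
  tally=5, e=11
  tally=6, e=16
  tally=7, e=12
  tally=8, e=15
  tally=9, e=21

Final answer: 9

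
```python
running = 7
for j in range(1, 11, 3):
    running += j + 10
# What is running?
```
Trace:
  running=7
  running=18, j=1
  running=32, j=4
  running=49, j=7
  running=69, j=10

Final answer: 69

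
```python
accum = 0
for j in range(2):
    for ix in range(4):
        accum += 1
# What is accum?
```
Trace:
  accum=0
  accum=1, j=0, ix=0
  accum=2, j=0, ix=1
  accum=3, j=0, ix=2
  accum=4, j=0, ix=3
  accum=5, j=1, ix=0
  accum=6, j=1, ix=1
  accum=7, j=1, ix=2
  accum=8, j=1, ix=3

Final answer: 8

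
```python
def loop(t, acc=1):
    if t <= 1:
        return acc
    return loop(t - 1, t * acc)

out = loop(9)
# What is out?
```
Call trace:
loop(t=9, acc=1)
  loop(t=8, acc=9)
    loop(t=7, acc=72)
      loop(t=6, acc=504)
        loop(t=5, acc=3024)
          loop(t=4, acc=15120)
            loop(t=3, acc=60480)
              loop(t=2, acc=181440)
                loop(t=1, acc=362880)
                -> return 362880
              -> return 362880
            -> return 362880
          -> return 362880
        -> return 362880
      -> return 362880
    -> return 362880
  -> return 362880
-> return 362880

Final answer: 362880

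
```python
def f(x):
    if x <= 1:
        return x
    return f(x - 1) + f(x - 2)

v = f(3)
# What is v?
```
Call trace:
f(x=3)
  f(x=2)
    f(x=1)
    -> return 1
    f(x=0)
    -> return 0
  -> return 1
  f(x=1)
  -> return 1
-> return 2

Final answer: 2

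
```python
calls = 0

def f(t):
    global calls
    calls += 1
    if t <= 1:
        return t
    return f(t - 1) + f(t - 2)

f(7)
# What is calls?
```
Call trace (a repeated sub-call is expanded the first time; later identical calls just restate its return value):
f(t=7)
  f(t=6)
    f(t=5)
      f(t=4)
        f(t=3)
          f(t=2)
            f(t=1)
            -> return 1
            f(t=0)
            -> return 0
          -> return 1
          f(t=1)
          -> return 1
        -> return 2
        f(t=2) -> return 1  (same call as traced above)
      -> return 3
      f(t=3) -> return 2  (same call as traced above)
    -> return 5
    f(t=4) -> return 3  (same call as traced above)
  -> return 8
  f(t=5) -> return 5  (same call as traced above)
-> return 13

calls is incremented once per call, so count the calls in each subtree. Let C(t) = number of calls made by f(t).
C(0) = C(1) = 1 (base case, no recursion); C(t) = 1 + C(t - 1) + C(t - 2) otherwise.
C(2) = 1 + C(1) + C(0) = 1 + 1 + 1 = 3
C(3) = 1 + C(2) + C(1) = 1 + 3 + 1 = 5
C(4) = 1 + C(3) + C(2) = 1 + 5 + 3 = 9
C(5) = 1 + C(4) + C(3) = 1 + 9 + 5 = 15
C(6) = 1 + C(5) + C(4) = 1 + 15 + 9 = 25
C(7) = 1 + C(6) + C(5) = 1 + 25 + 15 = 41
calls = C(7) = 41

Final answer: 41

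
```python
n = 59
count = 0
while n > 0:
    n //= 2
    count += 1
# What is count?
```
Trace:
  n=59
  n=59, count=0
  n=29, count=1
  n=14, count=2
  n=7, count=3
  n=3, count=4
  n=1, count=5
  n=0, count=6

Final answer: 6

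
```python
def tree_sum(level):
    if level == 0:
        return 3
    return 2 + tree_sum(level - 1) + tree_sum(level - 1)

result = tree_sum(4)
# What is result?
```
Call trace (a repeated sub-call is expanded the first time; later identical calls just restate its return value):
tree_sum(level=4)
  tree_sum(level=3)
    tree_sum(level=2)
      tree_sum(level=1)
        tree_sum(level=0)
        -> return 3
        tree_sum(level=0)
        -> return 3
      -> return 8
      tree_sum(level=1) -> return 8  (same call as traced above)
    -> return 18
    tree_sum(level=2) -> return 18  (same call as traced above)
  -> return 38
  tree_sum(level=3) -> return 38  (same call as traced above)
-> return 78

Final answer: 78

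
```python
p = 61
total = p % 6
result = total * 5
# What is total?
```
Trace:
  p=61
  p=61, total=1
  p=61, total=1, result=5

Final answer: 1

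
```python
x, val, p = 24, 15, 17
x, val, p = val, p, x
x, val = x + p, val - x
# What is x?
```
Trace:
  x=24, val=15, p=17
  x=15, val=17, p=24
  x=39, val=2, p=24

Final answer: 39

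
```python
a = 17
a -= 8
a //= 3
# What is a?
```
Trace:
  a=17
  a=9
  a=3

Final answer: 3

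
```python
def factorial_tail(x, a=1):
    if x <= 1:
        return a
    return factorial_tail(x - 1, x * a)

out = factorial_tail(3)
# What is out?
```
Call trace:
factorial_tail(x=3, a=1)
  factorial_tail(x=2, a=3)
    factorial_tail(x=1, a=6)
    -> return 6
  -> return 6
-> return 6

Final answer: 6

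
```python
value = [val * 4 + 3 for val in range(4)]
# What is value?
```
Trace:
  val=0
  val=1
  val=2
  val=3
  value=[3, 7, 11, 15]

Final answer: [3, 7, 11, 15]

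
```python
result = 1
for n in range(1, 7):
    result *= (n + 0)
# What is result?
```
Trace:
  result=1
  result=1, n=1
  result=2, n=2
  result=6, n=3
  result=24, n=4
  result=120, n=5
  result=720, n=6

Final answer: 720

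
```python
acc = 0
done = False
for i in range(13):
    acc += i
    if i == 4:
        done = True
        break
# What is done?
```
Trace:
  acc=0
  acc=0, done=False
  acc=0, done=False, i=0
  acc=1, done=False, i=1
  acc=3, done=False, i=2
  acc=6, done=False, i=3
  acc=10, done=True, i=4

Final answer: True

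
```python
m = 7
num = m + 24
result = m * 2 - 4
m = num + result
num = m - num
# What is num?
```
Trace:
  m=7
  m=7, num=31
  m=7, num=31, result=10
  m=41, num=31, result=10
  m=41, num=10, result=10

Final answer: 10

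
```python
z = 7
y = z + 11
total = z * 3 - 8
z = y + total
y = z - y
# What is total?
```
Trace:
  z=7
  z=7, y=18
  z=7, y=18, total=13
  z=31, y=18, total=13
  z=31, y=13, total=13

Final answer: 13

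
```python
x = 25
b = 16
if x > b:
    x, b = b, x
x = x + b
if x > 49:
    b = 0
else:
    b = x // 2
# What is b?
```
Trace:
  x=25
  x=25, b=16
  x=16, b=25
  x=41, b=25
  x=41, b=20

Final answer: 20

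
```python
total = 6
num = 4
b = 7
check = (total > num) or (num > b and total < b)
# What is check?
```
Trace:
  total=6
  total=6, num=4
  total=6, num=4, b=7
  total=6, num=4, b=7, check=True

Final answer: True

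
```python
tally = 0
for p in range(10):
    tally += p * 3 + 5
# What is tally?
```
Trace:
  tally=0
  tally=5, p=0
  tally=13, p=1
  tally=24, p=2
  tally=38, p=3
  tally=55, p=4
  tally=75, p=5
  tally=98, p=6
  tally=124, p=7
  tally=153, p=8
  tally=185, p=9

Final answer: 185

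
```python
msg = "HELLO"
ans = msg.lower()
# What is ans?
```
Trace:
  msg='HELLO'
  msg='HELLO', ans='hello'

Final answer: 'hello'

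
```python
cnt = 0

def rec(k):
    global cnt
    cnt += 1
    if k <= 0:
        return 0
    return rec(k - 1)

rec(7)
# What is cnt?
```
Call trace:
rec(k=7)
  rec(k=6)
    rec(k=5)
      rec(k=4)
        rec(k=3)
          rec(k=2)
            rec(k=1)
              rec(k=0)
              -> return 0
            -> return 0
          -> return 0
        -> return 0
      -> return 0
    -> return 0
  -> return 0
-> return 0

cnt is incremented once per call. rec is entered once for each k = 7, 6, 5, 4, 3, 2, 1, 0 (the k <= 0 call returns without recursing), i.e. 7 + 1 calls.
cnt = 8

Final answer: 8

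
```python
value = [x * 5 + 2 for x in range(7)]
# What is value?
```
Trace:
  x=0
  x=1
  x=2
  x=3
  x=4
  x=5
  x=6
  value=[2, 7, 12, 17, 22, 27, 32]

Final answer: [2, 7, 12, 17, 22, 27, 32]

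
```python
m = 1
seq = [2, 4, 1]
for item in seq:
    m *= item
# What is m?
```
Trace:
  m=1
  m=2, item=2
  m=8, item=4
  m=8, item=1

Final answer: 8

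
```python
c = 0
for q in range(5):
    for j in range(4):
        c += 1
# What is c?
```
Trace:
  c=0
  c=1, q=0, j=0
  c=2, q=0, j=1
  c=3, q=0, j=2
  c=4, q=0, j=3
  c=5, q=1, j=0
  c=6, q=1, j=1
  c=7, q=1, j=2
  c=8, q=1, j=3
  c=9, q=2, j=0
  c=10, q=2, j=1
  c=11, q=2, j=2
  c=12, q=2, j=3
  c=13, q=3, j=0
  c=14, q=3, j=1
  c=15, q=3, j=2
  c=16, q=3, j=3
  c=17, q=4, j=0
  c=18, q=4, j=1
  c=19, q=4, j=2
  c=20, q=4, j=3

Final answer: 20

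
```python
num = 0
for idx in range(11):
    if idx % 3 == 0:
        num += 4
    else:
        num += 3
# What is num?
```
Trace:
  num=0
  num=4, idx=0
  num=7, idx=1
  num=10, idx=2
  num=14, idx=3
  num=17, idx=4
  num=20, idx=5
  num=24, idx=6
  num=27, idx=7
  num=30, idx=8
  num=34, idx=9
  num=37, idx=10

Final answer: 37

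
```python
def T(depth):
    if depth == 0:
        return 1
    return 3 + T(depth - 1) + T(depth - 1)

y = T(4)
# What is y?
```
Call trace (a repeated sub-call is expanded the first time; later identical calls just restate its return value):
T(depth=4)
  T(depth=3)
    T(depth=2)
      T(depth=1)
        T(depth=0)
        -> return 1
        T(depth=0)
        -> return 1
      -> return 5
      T(depth=1) -> return 5  (same call as traced above)
    -> return 13
    T(depth=2) -> return 13  (same call as traced above)
  -> return 29
  T(depth=3) -> return 29  (same call as traced above)
-> return 61

Final answer: 61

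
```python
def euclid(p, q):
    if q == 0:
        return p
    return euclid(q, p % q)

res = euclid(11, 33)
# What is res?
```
Call trace:
euclid(p=11, q=33)
  euclid(p=33, q=11)
    euclid(p=11, q=0)
    -> return 11
  -> return 11
-> return 11

Final answer: 11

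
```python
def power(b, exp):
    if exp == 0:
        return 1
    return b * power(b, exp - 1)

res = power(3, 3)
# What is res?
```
Call trace:
power(b=3, exp=3)
  power(b=3, exp=2)
    power(b=3, exp=1)
      power(b=3, exp=0)
      -> return 1
    -> return 3
  -> return 9
-> return 27

Final answer: 27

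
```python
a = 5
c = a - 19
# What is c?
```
Trace:
  a=5
  a=5, c=-14

Final answer: -14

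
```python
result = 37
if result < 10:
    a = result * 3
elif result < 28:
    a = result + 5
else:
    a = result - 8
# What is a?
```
Trace:
  result=37
  result=37, a=29

Final answer: 29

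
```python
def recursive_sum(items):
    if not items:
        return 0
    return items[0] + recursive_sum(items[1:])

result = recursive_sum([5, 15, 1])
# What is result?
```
Call trace:
recursive_sum(items=[5, 15, 1])
  recursive_sum(items=[15, 1])
    recursive_sum(items=[1])
      recursive_sum(items=[])
      -> return 0
    -> return 1
  -> return 16
-> return 21

Final answer: 21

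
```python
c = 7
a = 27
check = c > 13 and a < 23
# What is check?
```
Trace:
  c=7
  c=7, a=27
  c=7, a=27, check=False

Final answer: False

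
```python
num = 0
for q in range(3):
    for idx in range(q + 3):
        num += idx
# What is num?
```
Trace:
  num=0
  num=0, q=0, idx=0
  num=1, q=0, idx=1
  num=3, q=0, idx=2
  num=3, q=1, idx=0
  num=4, q=1, idx=1
  num=6, q=1, idx=2
  num=9, q=1, idx=3
  num=9, q=2, idx=0
  num=10, q=2, idx=1
  num=12, q=2, idx=2
  num=15, q=2, idx=3
  num=19, q=2, idx=4

Final answer: 19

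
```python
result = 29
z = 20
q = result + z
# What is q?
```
Trace:
  result=29
  result=29, z=20
  result=29, z=20, q=49

Final answer: 49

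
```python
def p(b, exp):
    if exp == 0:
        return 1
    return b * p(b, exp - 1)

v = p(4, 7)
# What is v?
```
Call trace:
p(b=4, exp=7)
  p(b=4, exp=6)
    p(b=4, exp=5)
      p(b=4, exp=4)
        p(b=4, exp=3)
          p(b=4, exp=2)
            p(b=4, exp=1)
              p(b=4, exp=0)
              -> return 1
            -> return 4
          -> return 16
        -> return 64
      -> return 256
    -> return 1024
  -> return 4096
-> return 16384

Final answer: 16384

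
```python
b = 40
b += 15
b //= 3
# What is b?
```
Trace:
  b=40
  b=55
  b=18

Final answer: 18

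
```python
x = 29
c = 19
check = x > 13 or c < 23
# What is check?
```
Trace:
  x=29
  x=29, c=19
  x=29, c=19, check=True

Final answer: True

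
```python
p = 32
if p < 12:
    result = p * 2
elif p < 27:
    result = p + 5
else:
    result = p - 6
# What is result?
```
Trace:
  p=32
  p=32, result=26

Final answer: 26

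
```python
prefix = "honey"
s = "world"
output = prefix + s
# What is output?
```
Trace:
  prefix='honey'
  prefix='honey', s='world'
  prefix='honey', s='world', output='honeyworld'

Final answer: 'honeyworld'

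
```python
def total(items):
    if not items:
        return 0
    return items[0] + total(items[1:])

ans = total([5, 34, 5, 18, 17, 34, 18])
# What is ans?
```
Call trace:
total(items=[5, 34, 5, 18, 17, 34, 18])
  total(items=[34, 5, 18, 17, 34, 18])
    total(items=[5, 18, 17, 34, 18])
      total(items=[18, 17, 34, 18])
        total(items=[17, 34, 18])
          total(items=[34, 18])
            total(items=[18])
              total(items=[])
              -> return 0
            -> return 18
          -> return 52
        -> return 69
      -> return 87
    -> return 92
  -> return 126
-> return 131

Final answer: 131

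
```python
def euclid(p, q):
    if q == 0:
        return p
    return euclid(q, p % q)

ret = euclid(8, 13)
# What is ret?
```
Call trace:
euclid(p=8, q=13)
  euclid(p=13, q=8)
    euclid(p=8, q=5)
      euclid(p=5, q=3)
        euclid(p=3, q=2)
          euclid(p=2, q=1)
            euclid(p=1, q=0)
            -> return 1
          -> return 1
        -> return 1
      -> return 1
    -> return 1
  -> return 1
-> return 1

Final answer: 1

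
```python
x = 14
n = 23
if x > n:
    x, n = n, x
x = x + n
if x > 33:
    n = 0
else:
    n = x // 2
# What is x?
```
Trace:
  x=14
  x=14, n=23
  x=14, n=23
  x=37, n=23
  x=37, n=0

Final answer: 37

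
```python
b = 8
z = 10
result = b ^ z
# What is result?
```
Trace:
  b=8
  b=8, z=10
  b=8, z=10, result=2

Final answer: 2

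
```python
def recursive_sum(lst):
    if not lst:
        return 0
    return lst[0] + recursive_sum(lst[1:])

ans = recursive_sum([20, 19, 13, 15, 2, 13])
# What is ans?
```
Call trace:
recursive_sum(lst=[20, 19, 13, 15, 2, 13])
  recursive_sum(lst=[19, 13, 15, 2, 13])
    recursive_sum(lst=[13, 15, 2, 13])
      recursive_sum(lst=[15, 2, 13])
        recursive_sum(lst=[2, 13])
          recursive_sum(lst=[13])
            recursive_sum(lst=[])
            -> return 0
          -> return 13
        -> return 15
      -> return 30
    -> return 43
  -> return 62
-> return 82

Final answer: 82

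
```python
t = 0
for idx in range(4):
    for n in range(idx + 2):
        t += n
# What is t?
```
Trace:
  t=0
  t=0, idx=0, n=0
  t=1, idx=0, n=1
  t=1, idx=1, n=0
  t=2, idx=1, n=1
  t=4, idx=1, n=2
  t=4, idx=2, n=0
  t=5, idx=2, n=1
  t=7, idx=2, n=2
  t=10, idx=2, n=3
  t=10, idx=3, n=0
  t=11, idx=3, n=1
  t=13, idx=3, n=2
  t=16, idx=3, n=3
  t=20, idx=3, n=4

Final answer: 20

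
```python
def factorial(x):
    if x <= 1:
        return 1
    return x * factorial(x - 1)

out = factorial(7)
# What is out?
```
Call trace:
factorial(x=7)
  factorial(x=6)
    factorial(x=5)
      factorial(x=4)
        factorial(x=3)
          factorial(x=2)
            factorial(x=1)
            -> return 1
          -> return 2
        -> return 6
      -> return 24
    -> return 120
  -> return 720
-> return 5040

Final answer: 5040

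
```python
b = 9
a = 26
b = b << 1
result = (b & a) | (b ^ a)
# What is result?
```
Trace:
  b=9
  b=9, a=26
  b=18, a=26
  b=18, a=26, result=26

Final answer: 26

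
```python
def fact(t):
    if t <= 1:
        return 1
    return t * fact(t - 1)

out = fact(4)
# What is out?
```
Call trace:
fact(t=4)
  fact(t=3)
    fact(t=2)
      fact(t=1)
      -> return 1
    -> return 2
  -> return 6
-> return 24

Final answer: 24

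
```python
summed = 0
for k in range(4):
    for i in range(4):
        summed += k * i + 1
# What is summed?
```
Trace:
  summed=0
  summed=1, k=0, i=0
  summed=2, k=0, i=1
  summed=3, k=0, i=2
  summed=4, k=0, i=3
  summed=5, k=1, i=0
  summed=7, k=1, i=1
  summed=10, k=1, i=2
  summed=14, k=1, i=3
  summed=15, k=2, i=0
  summed=18, k=2, i=1
  summed=23, k=2, i=2
  summed=30, k=2, i=3
  summed=31, k=3, i=0
  summed=35, k=3, i=1
  summed=42, k=3, i=2
  summed=52, k=3, i=3

Final answer: 52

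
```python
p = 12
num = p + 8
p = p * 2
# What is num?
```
Trace:
  p=12
  p=12, num=20
  p=24, num=20

Final answer: 20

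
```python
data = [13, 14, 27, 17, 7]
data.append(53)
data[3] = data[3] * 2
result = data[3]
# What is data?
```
Trace:
  data=[13, 14, 27, 17, 7]
  data=[13, 14, 27, 17, 7, 53]
  data=[13, 14, 27, 34, 7, 53]
  data=[13, 14, 27, 34, 7, 53], result=34

Final answer: [13, 14, 27, 34, 7, 53]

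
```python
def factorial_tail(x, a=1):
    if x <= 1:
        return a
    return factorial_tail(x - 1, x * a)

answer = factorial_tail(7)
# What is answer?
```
Call trace:
factorial_tail(x=7, a=1)
  factorial_tail(x=6, a=7)
    factorial_tail(x=5, a=42)
      factorial_tail(x=4, a=210)
        factorial_tail(x=3, a=840)
          factorial_tail(x=2, a=2520)
            factorial_tail(x=1, a=5040)
            -> return 5040
          -> return 5040
        -> return 5040
      -> return 5040
    -> return 5040
  -> return 5040
-> return 5040

Final answer: 5040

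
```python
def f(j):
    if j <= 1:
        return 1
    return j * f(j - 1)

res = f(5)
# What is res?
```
Call trace:
f(j=5)
  f(j=4)
    f(j=3)
      f(j=2)
        f(j=1)
        -> return 1
      -> return 2
    -> return 6
  -> return 24
-> return 120

Final answer: 120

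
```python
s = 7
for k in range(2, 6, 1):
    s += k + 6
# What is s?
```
Trace:
  s=7
  s=15, k=2
  s=24, k=3
  s=34, k=4
  s=45, k=5

Final answer: 45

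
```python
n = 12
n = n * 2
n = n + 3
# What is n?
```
Trace:
  n=12
  n=24
  n=27

Final answer: 27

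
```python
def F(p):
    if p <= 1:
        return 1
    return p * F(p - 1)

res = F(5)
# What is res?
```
Call trace:
F(p=5)
  F(p=4)
    F(p=3)
      F(p=2)
        F(p=1)
        -> return 1
      -> return 2
    -> return 6
  -> return 24
-> return 120

Final answer: 120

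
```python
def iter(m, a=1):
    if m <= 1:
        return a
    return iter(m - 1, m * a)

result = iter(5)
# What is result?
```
Call trace:
iter(m=5, a=1)
  iter(m=4, a=5)
    iter(m=3, a=20)
      iter(m=2, a=60)
        iter(m=1, a=120)
        -> return 120
      -> return 120
    -> return 120
  -> return 120
-> return 120

Final answer: 120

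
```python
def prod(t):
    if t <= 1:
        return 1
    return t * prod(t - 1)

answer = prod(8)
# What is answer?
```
Call trace:
prod(t=8)
  prod(t=7)
    prod(t=6)
      prod(t=5)
        prod(t=4)
          prod(t=3)
            prod(t=2)
              prod(t=1)
              -> return 1
            -> return 2
          -> return 6
        -> return 24
      -> return 120
    -> return 720
  -> return 5040
-> return 40320

Final answer: 40320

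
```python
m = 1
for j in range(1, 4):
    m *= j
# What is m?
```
Trace:
  m=1
  m=1, j=1
  m=2, j=2
  m=6, j=3

Final answer: 6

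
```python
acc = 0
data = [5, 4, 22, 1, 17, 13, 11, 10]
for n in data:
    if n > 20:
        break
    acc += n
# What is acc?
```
Trace:
  acc=0
  acc=5, n=5
  acc=9, n=4
  acc=9, n=22

Final answer: 9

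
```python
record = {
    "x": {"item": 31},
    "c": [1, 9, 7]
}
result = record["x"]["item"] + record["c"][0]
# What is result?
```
Trace:
  record={'x': {'item': 31}, 'c': [1, 9, 7]}
  record={'x': {'item': 31}, 'c': [1, 9, 7]}, result=32

Final answer: 32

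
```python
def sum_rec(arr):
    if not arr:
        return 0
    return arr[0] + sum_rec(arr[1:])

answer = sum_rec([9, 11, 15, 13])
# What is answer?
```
Call trace:
sum_rec(arr=[9, 11, 15, 13])
  sum_rec(arr=[11, 15, 13])
    sum_rec(arr=[15, 13])
      sum_rec(arr=[13])
        sum_rec(arr=[])
        -> return 0
      -> return 13
    -> return 28
  -> return 39
-> return 48

Final answer: 48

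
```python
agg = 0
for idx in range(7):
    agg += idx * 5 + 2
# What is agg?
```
Trace:
  agg=0
  agg=2, idx=0
  agg=9, idx=1
  agg=21, idx=2
  agg=38, idx=3
  agg=60, idx=4
  agg=87, idx=5
  agg=119, idx=6

Final answer: 119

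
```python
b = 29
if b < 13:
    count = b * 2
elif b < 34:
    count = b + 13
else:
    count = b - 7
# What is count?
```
Trace:
  b=29
  b=29, count=42

Final answer: 42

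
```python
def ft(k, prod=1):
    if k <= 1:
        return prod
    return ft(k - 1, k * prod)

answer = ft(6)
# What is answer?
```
Call trace:
ft(k=6, prod=1)
  ft(k=5, prod=6)
    ft(k=4, prod=30)
      ft(k=3, prod=120)
        ft(k=2, prod=360)
          ft(k=1, prod=720)
          -> return 720
        -> return 720
      -> return 720
    -> return 720
  -> return 720
-> return 720

Final answer: 720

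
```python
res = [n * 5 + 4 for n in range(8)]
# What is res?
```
Trace:
  n=0
  n=1
  n=2
  n=3
  n=4
  n=5
  n=6
  n=7
  res=[4, 9, 14, 19, 24, 29, 34, 39]

Final answer: [4, 9, 14, 19, 24, 29, 34, 39]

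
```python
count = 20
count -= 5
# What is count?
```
Trace:
  count=20
  count=15

Final answer: 15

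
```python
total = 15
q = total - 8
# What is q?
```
Trace:
  total=15
  total=15, q=7

Final answer: 7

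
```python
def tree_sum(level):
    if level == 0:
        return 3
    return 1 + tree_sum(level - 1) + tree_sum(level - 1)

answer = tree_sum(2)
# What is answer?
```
Call trace (a repeated sub-call is expanded the first time; later identical calls just restate its return value):
tree_sum(level=2)
  tree_sum(level=1)
    tree_sum(level=0)
    -> return 3
    tree_sum(level=0)
    -> return 3
  -> return 7
  tree_sum(level=1) -> return 7  (same call as traced above)
-> return 15

Final answer: 15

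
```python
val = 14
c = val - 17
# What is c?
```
Trace:
  val=14
  val=14, c=-3

Final answer: -3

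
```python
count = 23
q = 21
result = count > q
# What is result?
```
Trace:
  count=23
  count=23, q=21
  count=23, q=21, result=True

Final answer: True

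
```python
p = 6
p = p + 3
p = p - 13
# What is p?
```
Trace:
  p=6
  p=9
  p=-4

Final answer: -4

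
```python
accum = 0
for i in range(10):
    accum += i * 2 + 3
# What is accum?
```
Trace:
  accum=0
  accum=3, i=0
  accum=8, i=1
  accum=15, i=2
  accum=24, i=3
  accum=35, i=4
  accum=48, i=5
  accum=63, i=6
  accum=80, i=7
  accum=99, i=8
  accum=120, i=9

Final answer: 120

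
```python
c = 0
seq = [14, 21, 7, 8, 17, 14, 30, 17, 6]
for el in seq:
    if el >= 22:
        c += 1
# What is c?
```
Trace:
  c=0
  c=0, el=14
  c=0, el=21
  c=0, el=7
  c=0, el=8
  c=0, el=17
  c=0, el=14
  c=1, el=30
  c=1, el=17
  c=1, el=6

Final answer: 1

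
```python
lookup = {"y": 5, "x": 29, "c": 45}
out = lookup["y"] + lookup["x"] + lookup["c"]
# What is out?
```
Trace:
  lookup={'y': 5, 'x': 29, 'c': 45}
  lookup={'y': 5, 'x': 29, 'c': 45}, out=79

Final answer: 79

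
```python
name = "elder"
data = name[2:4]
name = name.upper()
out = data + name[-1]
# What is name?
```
Trace:
  name='elder'
  name='elder', data='de'
  name='ELDER', data='de'
  name='ELDER', data='de', out='deR'

Final answer: 'ELDER'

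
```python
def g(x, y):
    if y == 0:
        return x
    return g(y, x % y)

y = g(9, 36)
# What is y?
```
Call trace:
g(x=9, y=36)
  g(x=36, y=9)
    g(x=9, y=0)
    -> return 9
  -> return 9
-> return 9

Final answer: 9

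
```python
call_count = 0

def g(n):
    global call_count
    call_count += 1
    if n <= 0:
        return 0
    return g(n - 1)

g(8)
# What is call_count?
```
Call trace:
g(n=8)
  g(n=7)
    g(n=6)
      g(n=5)
        g(n=4)
          g(n=3)
            g(n=2)
              g(n=1)
                g(n=0)
                -> return 0
              -> return 0
            -> return 0
          -> return 0
        -> return 0
      -> return 0
    -> return 0
  -> return 0
-> return 0

call_count is incremented once per call. g is entered once for each n = 8, 7, 6, 5, 4, 3, 2, 1, 0 (the n <= 0 call returns without recursing), i.e. 8 + 1 calls.
call_count = 9

Final answer: 9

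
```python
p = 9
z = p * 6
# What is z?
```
Trace:
  p=9
  p=9, z=54

Final answer: 54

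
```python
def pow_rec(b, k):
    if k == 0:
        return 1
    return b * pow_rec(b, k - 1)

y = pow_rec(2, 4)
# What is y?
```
Call trace:
pow_rec(b=2, k=4)
  pow_rec(b=2, k=3)
    pow_rec(b=2, k=2)
      pow_rec(b=2, k=1)
        pow_rec(b=2, k=0)
        -> return 1
      -> return 2
    -> return 4
  -> return 8
-> return 16

Final answer: 16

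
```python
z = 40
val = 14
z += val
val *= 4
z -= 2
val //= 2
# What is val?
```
Trace:
  z=40
  z=40, val=14
  z=54, val=14
  z=54, val=56
  z=52, val=56
  z=52, val=28

Final answer: 28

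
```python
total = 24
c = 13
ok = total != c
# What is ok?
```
Trace:
  total=24
  total=24, c=13
  total=24, c=13, ok=True

Final answer: True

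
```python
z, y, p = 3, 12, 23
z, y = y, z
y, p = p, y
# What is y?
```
Trace:
  z=3, y=12, p=23
  z=12, y=3, p=23
  z=12, y=23, p=3

Final answer: 23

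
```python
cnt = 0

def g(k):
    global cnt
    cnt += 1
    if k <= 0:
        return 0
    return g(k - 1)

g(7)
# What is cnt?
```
Call trace:
g(k=7)
  g(k=6)
    g(k=5)
      g(k=4)
        g(k=3)
          g(k=2)
            g(k=1)
              g(k=0)
              -> return 0
            -> return 0
          -> return 0
        -> return 0
      -> return 0
    -> return 0
  -> return 0
-> return 0

cnt is incremented once per call. g is entered once for each k = 7, 6, 5, 4, 3, 2, 1, 0 (the k <= 0 call returns without recursing), i.e. 7 + 1 calls.
cnt = 8

Final answer: 8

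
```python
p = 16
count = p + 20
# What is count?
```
Trace:
  p=16
  p=16, count=36

Final answer: 36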